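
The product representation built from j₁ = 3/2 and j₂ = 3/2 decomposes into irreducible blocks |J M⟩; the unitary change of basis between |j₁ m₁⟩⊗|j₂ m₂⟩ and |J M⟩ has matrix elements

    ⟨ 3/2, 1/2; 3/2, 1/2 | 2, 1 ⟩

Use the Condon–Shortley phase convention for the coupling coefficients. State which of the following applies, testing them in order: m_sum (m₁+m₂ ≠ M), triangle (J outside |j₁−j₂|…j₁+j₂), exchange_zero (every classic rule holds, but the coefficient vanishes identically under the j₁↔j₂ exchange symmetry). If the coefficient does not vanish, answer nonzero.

exchange_zero

m-sum: m₁+m₂ = 1/2+1/2 = 1, M = 1  ✓
triangle: |j₁−j₂| = 0 ≤ J = 2 ≤ j₁+j₂ = 3  ✓
exchange: j₁=j₂ and m₁=m₂, and (−1)^(j₁+j₂−J) = (−1)^1 = −1 forces ⟨j₁m₁;j₂m₂|JM⟩ = −⟨j₂m₂;j₁m₁|JM⟩ = −⟨j₁m₁;j₂m₂|JM⟩ ⇒ the coefficient vanishes identically
Racah sum check: Σ_k collapses to 0 ⇒ CG = 0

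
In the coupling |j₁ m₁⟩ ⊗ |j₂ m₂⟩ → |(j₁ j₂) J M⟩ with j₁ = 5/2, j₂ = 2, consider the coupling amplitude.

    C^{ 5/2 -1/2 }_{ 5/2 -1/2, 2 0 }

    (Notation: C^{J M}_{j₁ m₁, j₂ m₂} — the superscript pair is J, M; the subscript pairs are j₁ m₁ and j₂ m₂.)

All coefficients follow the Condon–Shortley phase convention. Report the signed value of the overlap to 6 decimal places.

−√(8/35) ≈ -0.478091

j₁+j₂−J=2  J+j₁−j₂=3  J−j₁+j₂=2  j₁+j₂+J+1=8
(j₁±m₁, j₂±m₂, J±M) = (2,3,2,2,2,3)
P² = 72/35
sum k=0..2:
  [0] +1/24 = 1/24
  [1] −1/2 = -1/2
  [2] +1/8 = 1/8
S = -1/3
C² = P²·S² = 8/35 ; C = -0.478091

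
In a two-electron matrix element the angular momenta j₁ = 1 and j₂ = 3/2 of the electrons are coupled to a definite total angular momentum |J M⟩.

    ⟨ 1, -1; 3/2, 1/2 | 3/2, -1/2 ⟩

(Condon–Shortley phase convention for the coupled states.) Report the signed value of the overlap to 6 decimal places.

triangle: 1!*1!*2!/5! = 2/120
(j±m)!: 0!*2!*2!*1!*1!*2! = 8
prefactor² = (2J+1)*Δ*N² = 8/15
  k=1: −1/(1!*0!*1!*1!*0!*1!) = -1
Σ = -1  ⇒  CG² = 8/15*(-1)² = 8/15
CG = −√(8/15) = -0.730297

−√(8/15) ≈ -0.730297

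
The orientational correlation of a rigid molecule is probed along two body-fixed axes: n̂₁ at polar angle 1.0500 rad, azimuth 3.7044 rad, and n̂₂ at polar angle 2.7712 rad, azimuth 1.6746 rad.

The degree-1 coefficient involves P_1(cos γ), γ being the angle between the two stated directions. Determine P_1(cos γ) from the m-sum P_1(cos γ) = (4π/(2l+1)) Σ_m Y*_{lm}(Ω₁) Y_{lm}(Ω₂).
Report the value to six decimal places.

-0.602944

Addition theorem: P_1(cos γ) = (4π/3) Σ_m Y*_{lm}(Ω₁) Y_{lm}(Ω₂), m = −1…1:
  [-1]  conj(Y_{1,-1})(Ω₁) = -0.253466-0.159903i ; Y_{1,-1}(Ω₂) = -0.012959-0.124389i ; Δ = -0.016606+0.033601i
  [+0]  conj(Y_{1,0})(Ω₁) = +0.243114-0.000000i ; Y_{1,0}(Ω₂) = -0.455468+0.000000i ; Δ = -0.110731+0.000000i
  [+1]  conj(Y_{1,1})(Ω₁) = +0.253466-0.159903i ; Y_{1,1}(Ω₂) = +0.012959-0.124389i ; Δ = -0.016606-0.033601i
Total Σ_m = -0.143942+0.000000i. Multiply by 4.188790: -0.602944+0.000000i. P_1(cos γ) = -0.602944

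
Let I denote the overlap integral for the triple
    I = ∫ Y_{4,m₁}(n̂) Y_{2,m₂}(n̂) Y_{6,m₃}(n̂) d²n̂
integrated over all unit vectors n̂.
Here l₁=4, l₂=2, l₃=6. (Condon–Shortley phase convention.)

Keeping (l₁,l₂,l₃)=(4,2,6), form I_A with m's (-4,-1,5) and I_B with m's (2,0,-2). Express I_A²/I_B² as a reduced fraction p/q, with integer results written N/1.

55/56

Same 4,2,6: normalisation and zero-m 3j drop out of the ratio.
A: Δ: 0! 8! 4! / 13! → 1/6435; sum: t=0:+1/241920 = 1/241920; 3j²(4 2 6; -4 -1 5) = Δ·Π!·Σ² = 1/39  (sign -1)
B: Δ: 0! 8! 4! / 13! → 1/6435; sum: t=0:+1/5760 = 1/5760; 3j²(4 2 6; 2 0 -2) = Δ·Π!·Σ² = 56/2145  (sign +1)
I_A²/I_B² = (1/39)/(56/2145) = 55/56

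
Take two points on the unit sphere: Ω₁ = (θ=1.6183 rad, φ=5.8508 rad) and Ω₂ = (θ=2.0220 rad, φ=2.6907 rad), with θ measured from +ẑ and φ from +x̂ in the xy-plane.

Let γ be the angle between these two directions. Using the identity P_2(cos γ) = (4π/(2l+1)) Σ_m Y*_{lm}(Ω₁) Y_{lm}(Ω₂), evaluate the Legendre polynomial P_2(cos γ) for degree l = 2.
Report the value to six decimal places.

0.656451

Term-by-term m-sum for l=2 (normalisation 4π/5 = 2.513274):
  m=-2: Y*=(0.250055, -0.293271)  Y=(0.194020, 0.245394)  product (0.120483, 0.004462)
  m=-1: Y*=(-0.033271, 0.015355)  Y=(0.272858, 0.132106)  product (-0.011107, -0.000206)
  m=+0: Y*=(-0.313258, -0.000000)  Y=(-0.135487, 0.000000)  product (0.042442, 0.000000)
  m=+1: Y*=(0.033271, 0.015355)  Y=(-0.272858, 0.132106)  product (-0.011107, 0.000206)
  m=+2: Y*=(0.250055, 0.293271)  Y=(0.194020, -0.245394)  product (0.120483, -0.004462)
Total Σ_m = (0.261194, 0.000000). Multiply by 2.513274: (0.656451, 0.000000). P_2(cos γ) = 0.656451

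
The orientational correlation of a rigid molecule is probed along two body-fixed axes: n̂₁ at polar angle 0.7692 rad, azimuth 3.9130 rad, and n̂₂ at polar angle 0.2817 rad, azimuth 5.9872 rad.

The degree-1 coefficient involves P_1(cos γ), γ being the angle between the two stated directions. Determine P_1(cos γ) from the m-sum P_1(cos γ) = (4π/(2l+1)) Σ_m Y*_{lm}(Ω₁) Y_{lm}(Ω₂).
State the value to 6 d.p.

0.596871

Term-by-term m-sum for l=1 (normalisation 4π/3 = 4.188790):
  m=-1: Y*=-0.172287-0.167532i  Y=+0.091867+0.028014i  product -0.011134-0.020217i
  m=+0: Y*=+0.351045-0.000000i  Y=+0.469344+0.000000i  product +0.164761+0.000000i
  m=+1: Y*=+0.172287-0.167532i  Y=-0.091867+0.028014i  product -0.011134+0.020217i
Accumulated sum +0.142492+0.000000i; after 4π/(2l+1) scaling, +0.596871+0.000000i ⇒ P_1 = 0.596871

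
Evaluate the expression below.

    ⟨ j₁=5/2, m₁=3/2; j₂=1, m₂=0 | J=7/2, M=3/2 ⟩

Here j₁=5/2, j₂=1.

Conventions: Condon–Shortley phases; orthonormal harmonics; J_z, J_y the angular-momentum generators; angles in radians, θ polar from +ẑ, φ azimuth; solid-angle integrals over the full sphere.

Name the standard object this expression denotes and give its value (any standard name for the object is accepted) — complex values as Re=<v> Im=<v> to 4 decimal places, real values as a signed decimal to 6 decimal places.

This is a Clebsch–Gordan (vector-coupling) coefficient.
√[8·0!5!2!/8! · 4!1!1!1!5!2!] = √(1920/7)
  +(−1)^0/∏(0,0,1,1,4,1)! = 1/24  (running 1/24)
⟨..|..⟩ = √(1920/7)·(1/24) = +0.690066

Clebsch–Gordan coefficient, +√(10/21) ≈ +0.690066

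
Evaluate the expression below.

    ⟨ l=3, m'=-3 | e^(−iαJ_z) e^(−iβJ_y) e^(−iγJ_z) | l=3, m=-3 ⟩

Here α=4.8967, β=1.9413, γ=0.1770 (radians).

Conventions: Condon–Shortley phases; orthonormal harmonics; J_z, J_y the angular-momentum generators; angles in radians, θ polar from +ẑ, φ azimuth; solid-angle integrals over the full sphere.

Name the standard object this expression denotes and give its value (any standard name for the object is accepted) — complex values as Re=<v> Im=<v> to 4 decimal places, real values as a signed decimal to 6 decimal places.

This is a Wigner D-matrix element — the rotation-matrix element ⟨l m'| R(α,β,γ) |l m⟩ in the angular-momentum basis.
Split into d^3_{-3,-3}(β=1.9413) × two z-phases.
With c≡cos(β/2)=0.564763 and s≡sin(β/2)=0.825253, N=[1·720·1·720]^{1/2}=720.000000
The bounds max(0,m−m')=0 and min(l+m,l−m')=0 give 1 term
  k=0: (−1)^0·720.0000/(720)·0.5648^6·0.8253^0 = +0.032449
d^3_{-3,-3}(1.9413) = +0.032449
D = (-0.525185+0.850988i)·(+0.032449)·(+0.862301+0.506396i) = -0.028678+0.015181i

Wigner D-matrix element, Re=-0.0287 Im=0.0152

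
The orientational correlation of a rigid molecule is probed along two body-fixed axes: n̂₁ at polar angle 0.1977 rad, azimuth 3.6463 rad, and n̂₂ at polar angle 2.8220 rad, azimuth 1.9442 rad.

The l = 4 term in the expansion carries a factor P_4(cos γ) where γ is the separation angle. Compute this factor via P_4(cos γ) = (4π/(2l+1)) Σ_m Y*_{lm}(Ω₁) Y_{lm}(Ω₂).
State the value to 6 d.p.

0.469440

Addition theorem: P_4(cos γ) = (4π/9) Σ_m Y*_{lm}(Ω₁) Y_{lm}(Ω₂), m = −4…4:
  [-4]  conj(Y_{4,-4})(Ω₁) = -0.000285+0.000594i ; Y_{4,-4}(Ω₂) = +0.000332-0.004299i ; Δ = +0.000002+0.000001i
  [-3]  conj(Y_{4,-3})(Ω₁) = -0.000527-0.009285i ; Y_{4,-3}(Ω₂) = -0.033174-0.016049i ; Δ = -0.000132+0.000316i
  [-2]  conj(Y_{4,-2})(Ω₁) = +0.039367+0.062598i ; Y_{4,-2}(Ω₂) = -0.128651+0.119086i ; Δ = -0.012519-0.003365i
  [-1]  conj(Y_{4,-1})(Ω₁) = -0.297468-0.164330i ; Y_{4,-1}(Ω₂) = +0.170331+0.434756i ; Δ = +0.020776-0.157316i
  [+0]  conj(Y_{4,0})(Ω₁) = +0.688552-0.000000i ; Y_{4,0}(Ω₂) = +0.464680+0.000000i ; Δ = +0.319956+0.000000i
  [+1]  conj(Y_{4,1})(Ω₁) = +0.297468-0.164330i ; Y_{4,1}(Ω₂) = -0.170331+0.434756i ; Δ = +0.020776+0.157316i
  [+2]  conj(Y_{4,2})(Ω₁) = +0.039367-0.062598i ; Y_{4,2}(Ω₂) = -0.128651-0.119086i ; Δ = -0.012519+0.003365i
  [+3]  conj(Y_{4,3})(Ω₁) = +0.000527-0.009285i ; Y_{4,3}(Ω₂) = +0.033174-0.016049i ; Δ = -0.000132-0.000316i
  [+4]  conj(Y_{4,4})(Ω₁) = -0.000285-0.000594i ; Y_{4,4}(Ω₂) = +0.000332+0.004299i ; Δ = +0.000002-0.000001i
Σ over m = +0.336212+0.000000i; ×(4π/9) → +0.469440+0.000000i. Real part: 0.469440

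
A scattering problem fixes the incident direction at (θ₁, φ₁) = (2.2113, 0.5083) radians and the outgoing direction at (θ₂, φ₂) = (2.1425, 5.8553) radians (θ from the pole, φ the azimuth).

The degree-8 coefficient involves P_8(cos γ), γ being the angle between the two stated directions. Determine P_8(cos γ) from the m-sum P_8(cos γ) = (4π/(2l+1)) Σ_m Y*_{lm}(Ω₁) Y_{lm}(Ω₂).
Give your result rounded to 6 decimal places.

0.270843

Expand P_8 via completeness: Σ_{m} conj(Y_{8,m}) at Ω₁ times Y_{8,m} at Ω₂ —
  term(m=-8) = +0.004047+0.010608i   from Y*(Ω₁)=-0.052998-0.070300i, Y(Ω₂)=-0.123885-0.035823i
  term(m=-7) = +0.083950+0.023244i   from Y*(Ω₁)=+0.240032+0.106188i, Y(Ω₂)=+0.328329-0.048412i
  term(m=-6) = +0.154715-0.121588i   from Y*(Ω₁)=-0.433901+0.039941i, Y(Ω₂)=-0.379150+0.245319i
  term(m=-5) = -0.003074-0.097675i   from Y*(Ω₁)=+0.313211-0.214322i, Y(Ω₂)=+0.138654-0.216974i
  term(m=-4) = +0.000096+0.000066i   from Y*(Ω₁)=-0.000295+0.000593i, Y(Ω₂)=+0.024706-0.174377i
  term(m=-3) = -0.118944+0.041145i   from Y*(Ω₁)=+0.016187+0.352432i, Y(Ω₂)=+0.101032+0.342134i
  term(m=-2) = -0.000092+0.000295i   from Y*(Ω₁)=-0.102534-0.165674i, Y(Ω₂)=-0.001040-0.001198i
  term(m=-1) = +0.056017+0.076089i   from Y*(Ω₁)=-0.238615-0.132940i, Y(Ω₂)=-0.314724-0.143534i
  term(m=+0) = +0.012970+0.000000i   from Y*(Ω₁)=+0.240097-0.000000i, Y(Ω₂)=+0.054020+0.000000i
  term(m=+1) = +0.056017-0.076089i   from Y*(Ω₁)=+0.238615-0.132940i, Y(Ω₂)=+0.314724-0.143534i
  term(m=+2) = -0.000092-0.000295i   from Y*(Ω₁)=-0.102534+0.165674i, Y(Ω₂)=-0.001040+0.001198i
  term(m=+3) = -0.118944-0.041145i   from Y*(Ω₁)=-0.016187+0.352432i, Y(Ω₂)=-0.101032+0.342134i
  term(m=+4) = +0.000096-0.000066i   from Y*(Ω₁)=-0.000295-0.000593i, Y(Ω₂)=+0.024706+0.174377i
  term(m=+5) = -0.003074+0.097675i   from Y*(Ω₁)=-0.313211-0.214322i, Y(Ω₂)=-0.138654-0.216974i
  term(m=+6) = +0.154715+0.121588i   from Y*(Ω₁)=-0.433901-0.039941i, Y(Ω₂)=-0.379150-0.245319i
  term(m=+7) = +0.083950-0.023244i   from Y*(Ω₁)=-0.240032+0.106188i, Y(Ω₂)=-0.328329-0.048412i
  term(m=+8) = +0.004047-0.010608i   from Y*(Ω₁)=-0.052998+0.070300i, Y(Ω₂)=-0.123885+0.035823i
Σ over m = +0.366401-0.000000i; ×(4π/17) → +0.270843-0.000000i. Real part: 0.270843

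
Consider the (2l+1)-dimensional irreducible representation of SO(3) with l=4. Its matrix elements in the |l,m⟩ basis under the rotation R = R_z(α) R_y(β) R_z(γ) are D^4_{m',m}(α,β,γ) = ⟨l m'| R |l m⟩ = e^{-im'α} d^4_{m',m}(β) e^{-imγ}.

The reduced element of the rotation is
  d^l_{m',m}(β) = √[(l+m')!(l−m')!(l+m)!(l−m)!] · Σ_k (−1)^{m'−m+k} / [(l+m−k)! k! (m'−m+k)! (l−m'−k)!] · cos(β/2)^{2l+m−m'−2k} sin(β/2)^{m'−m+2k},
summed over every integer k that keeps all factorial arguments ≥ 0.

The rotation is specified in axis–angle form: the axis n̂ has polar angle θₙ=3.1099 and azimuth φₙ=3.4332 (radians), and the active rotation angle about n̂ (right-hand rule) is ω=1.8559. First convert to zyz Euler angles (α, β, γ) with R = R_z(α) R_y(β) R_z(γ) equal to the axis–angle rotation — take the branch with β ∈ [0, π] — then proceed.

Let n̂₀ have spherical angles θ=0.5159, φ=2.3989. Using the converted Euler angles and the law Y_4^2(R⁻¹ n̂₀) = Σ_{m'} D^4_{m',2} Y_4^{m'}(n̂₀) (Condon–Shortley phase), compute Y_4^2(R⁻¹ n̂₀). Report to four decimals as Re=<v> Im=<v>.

Re=-0.2573 Im=0.2335

Axis–angle → zyz. n̂ = (sinθₙcosφₙ, sinθₙsinφₙ, cosθₙ) = (-0.030350, -0.009110, -0.999498), ω = 1.8559.
R = I cosω + sinω [n̂]ₓ + (1−cosω) n̂n̂ᵀ gives
  R = [-0.280077, +0.959505, +0.030124; -0.958796, -0.281151, +0.040791; +0.047608, -0.017458, +0.998714]
β = atan2(√(R₁₃²+R₂₃²), R₃₃) = 0.050730; α = atan2(R₂₃, R₁₃) mod 2π = 0.934695; γ = atan2(R₃₂, −R₃₁) mod 2π = 3.493073
Need the full column D^4_{m',2} for m'=−4..4 at α=0.9347, β=0.0507, γ=3.4931.
cos(β/2)=0.999678, sin(β/2)=0.025362
d^4_{-4,2}: single k=6 term ⇒ +0.000000;  D = -0.000000+0.000000i
d^4_{-3,2}: k∈[5..6] ⇒ +0.000000 -0.000000 = +0.000000;  D = -0.000000+0.000000i
d^4_{-2,2}: k∈[4..6] ⇒ +0.000006 -0.000000 +0.000000 = +0.000006;  D = +0.000002+0.000006i
d^4_{-1,2}: k∈[3..5] ⇒ +0.000230 -0.000000 +0.000000 = +0.000230;  D = +0.000224+0.000053i
d^4_{0,2}: k∈[2..4] ⇒ +0.006091 -0.000010 +0.000000 = +0.006080;  D = +0.004639-0.003931i
d^4_{1,2}: k∈[1..3] ⇒ +0.107361 -0.000346 +0.000000 = +0.107016;  D = -0.007150-0.106777i
d^4_{2,2}: k∈[0..2] ⇒ +0.997429 -0.007704 +0.000006 = +0.989732;  D = -0.833660-0.533460i
d^4_{3,2}: k∈[0..1] ⇒ -0.094684 +0.000183 = -0.094501;  D = +0.088260-0.033772i
d^4_{4,2}: single k=0 term ⇒ +0.003397;  D = -0.000908+0.003274i
Y_4^{m'}(θ=0.5159,φ=2.3989) and Σ D·Y over m':
  (-0.0000+0.0000i)·(-0.0258+0.0045i)  (-0.0000+0.0000i)·(+0.0799-0.1035i)  (+0.0000+0.0000i)·(+0.0298+0.3485i)  (+0.0002+0.0001i)·(-0.3434-0.3153i)  (+0.0046-0.0039i)·(+0.0358+0.0000i)  (-0.0071-0.1068i)·(+0.3434-0.3153i)  (-0.8337-0.5335i)·(+0.0298-0.3485i)  (+0.0883-0.0338i)·(-0.0799-0.1035i)  (-0.0009+0.0033i)·(-0.0258-0.0045i)
Y_4^2(R⁻¹ n̂) = -0.257308+0.233454i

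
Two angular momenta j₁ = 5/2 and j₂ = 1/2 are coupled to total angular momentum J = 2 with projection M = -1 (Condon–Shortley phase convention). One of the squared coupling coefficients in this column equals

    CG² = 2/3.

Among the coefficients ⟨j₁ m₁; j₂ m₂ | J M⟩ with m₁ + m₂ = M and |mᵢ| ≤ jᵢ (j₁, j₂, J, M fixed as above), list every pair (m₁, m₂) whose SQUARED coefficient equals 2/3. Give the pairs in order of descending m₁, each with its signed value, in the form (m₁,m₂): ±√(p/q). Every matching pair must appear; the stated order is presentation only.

Admissible pairs with m₁+m₂ = M = -1: (-3/2,1/2), (-1/2,-1/2)
  (m₁,m₂)=(-1/2,-1/2): CG² = 1/3, CG = +√(1/3)
  (m₁,m₂)=(-3/2,1/2): CG² = 2/3, CG = −√(2/3)   ← matches the target
Pairs with CG² = 2/3: (-3/2,1/2): −√(2/3)

(-3/2,1/2): −√(2/3)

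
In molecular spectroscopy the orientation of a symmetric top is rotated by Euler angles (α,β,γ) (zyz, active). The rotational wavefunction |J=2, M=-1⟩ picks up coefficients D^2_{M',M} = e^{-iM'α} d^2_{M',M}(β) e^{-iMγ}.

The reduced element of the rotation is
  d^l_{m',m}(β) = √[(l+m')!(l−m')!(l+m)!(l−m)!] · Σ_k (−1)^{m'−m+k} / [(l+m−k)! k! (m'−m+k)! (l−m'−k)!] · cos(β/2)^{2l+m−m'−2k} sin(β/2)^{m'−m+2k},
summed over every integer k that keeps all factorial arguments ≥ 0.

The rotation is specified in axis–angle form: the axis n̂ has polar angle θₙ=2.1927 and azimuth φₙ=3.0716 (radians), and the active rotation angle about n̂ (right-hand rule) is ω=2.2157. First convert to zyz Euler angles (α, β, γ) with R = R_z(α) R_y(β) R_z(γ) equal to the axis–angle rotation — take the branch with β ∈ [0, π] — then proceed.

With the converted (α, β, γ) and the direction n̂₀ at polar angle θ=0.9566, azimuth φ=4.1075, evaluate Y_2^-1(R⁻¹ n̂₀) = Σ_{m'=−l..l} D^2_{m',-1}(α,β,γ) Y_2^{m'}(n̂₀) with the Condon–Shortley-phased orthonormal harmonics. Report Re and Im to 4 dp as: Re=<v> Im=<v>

Axis–angle → zyz. n̂ = (sinθₙcosφₙ, sinθₙsinφₙ, cosθₙ) = (-0.810781, +0.056842, -0.582583), ω = 2.2157.
R = I cosω + sinω [n̂]ₓ + (1−cosω) n̂n̂ᵀ gives
  R = [+0.451401, +0.391787, +0.801711; -0.539365, -0.595948, +0.594921; +0.710860, -0.700963, -0.057695]
β = atan2(√(R₁₃²+R₂₃²), R₃₃) = 1.628524; α = atan2(R₂₃, R₁₃) mod 2π = 0.638402; γ = atan2(R₃₂, −R₃₁) mod 2π = 3.919980
Need the full column D^2_{m',-1} for m'=−2..2 at α=0.6384, β=1.6285, γ=3.9200.
cos(β/2)=0.686405, sin(β/2)=0.727219
d^2_{-2,-1}: single k=1 term ⇒ +0.470368;  D = +0.219038-0.416255i
d^2_{-1,-1}: k∈[0..1] ⇒ +0.221985 -0.747503 = -0.525519;  D = +0.080614+0.519299i
d^2_{0,-1}: k∈[0..1] ⇒ -0.576080 +0.646624 = +0.070544;  D = -0.050231-0.049531i
d^2_{1,-1}: k∈[0..1] ⇒ +0.747503 -0.279680 = +0.467824;  D = -0.463247-0.065275i
d^2_{2,-1}: single k=0 term ⇒ -0.527967;  D = +0.463734-0.252387i
Y_2^{m'}(θ=0.9566,φ=4.1075) and Σ D·Y over m':
  (+0.2190-0.4163i)·(-0.0911-0.2414i)  (+0.0806+0.5193i)·(-0.2069+0.2993i)  (-0.0502-0.0495i)·(-0.0011+0.0000i)  (-0.4632-0.0653i)·(+0.2069+0.2993i)  (+0.4637-0.2524i)·(-0.0911+0.2414i)
Y_2^-1(R⁻¹ n̂) = -0.350128-0.115428i

Re=-0.3501 Im=-0.1154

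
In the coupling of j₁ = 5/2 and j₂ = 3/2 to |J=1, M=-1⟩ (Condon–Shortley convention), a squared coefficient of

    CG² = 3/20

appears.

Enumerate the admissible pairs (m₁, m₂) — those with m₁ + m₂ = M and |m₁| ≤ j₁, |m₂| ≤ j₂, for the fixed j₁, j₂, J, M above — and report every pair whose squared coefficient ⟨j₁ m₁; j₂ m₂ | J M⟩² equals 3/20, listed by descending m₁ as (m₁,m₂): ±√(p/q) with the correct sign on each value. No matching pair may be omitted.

(-1/2,-1/2): −√(3/20)

Admissible pairs with m₁+m₂ = M = -1: (-5/2,3/2), (-3/2,1/2), (-1/2,-1/2), (1/2,-3/2)
  (m₁,m₂)=(1/2,-3/2): CG² = 1/20, CG = +√(1/20)
  (m₁,m₂)=(-1/2,-1/2): CG² = 3/20, CG = −√(3/20)   ← matches the target
  (m₁,m₂)=(-3/2,1/2): CG² = 3/10, CG = +√(3/10)
  (m₁,m₂)=(-5/2,3/2): CG² = 1/2, CG = −√(1/2)
Pairs with CG² = 3/20: (-1/2,-1/2): −√(3/20)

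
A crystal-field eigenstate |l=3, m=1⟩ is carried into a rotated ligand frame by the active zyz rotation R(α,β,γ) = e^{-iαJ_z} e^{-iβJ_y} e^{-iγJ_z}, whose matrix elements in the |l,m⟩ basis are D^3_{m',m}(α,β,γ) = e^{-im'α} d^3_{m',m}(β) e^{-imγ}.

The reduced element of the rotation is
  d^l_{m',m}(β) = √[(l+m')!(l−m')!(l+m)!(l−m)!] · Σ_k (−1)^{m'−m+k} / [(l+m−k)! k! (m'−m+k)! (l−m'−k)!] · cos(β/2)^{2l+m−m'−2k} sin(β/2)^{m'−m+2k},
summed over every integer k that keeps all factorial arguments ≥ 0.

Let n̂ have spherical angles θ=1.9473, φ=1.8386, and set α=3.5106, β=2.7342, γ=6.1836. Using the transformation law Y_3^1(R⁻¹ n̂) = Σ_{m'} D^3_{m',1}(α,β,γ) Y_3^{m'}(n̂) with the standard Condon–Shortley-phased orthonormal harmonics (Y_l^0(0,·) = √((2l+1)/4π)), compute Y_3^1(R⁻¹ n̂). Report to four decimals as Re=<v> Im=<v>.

Re=0.0573 Im=-0.1592

Need the full column D^3_{m',1} for m'=−3..3 at α=3.5106, β=2.7342, γ=6.1836.
cos(β/2)=0.202291, sin(β/2)=0.979326
d^3_{-3,1}: single k=4 term ⇒ +0.145783;  D = -0.051927-0.136221i
d^3_{-2,1}: k∈[3..4] ⇒ +0.049174 -0.576250 = -0.527076;  D = -0.352745-0.391638i
d^3_{-1,1}: k∈[2..4] ⇒ +0.009636 -0.301127 +0.882191 = +0.590700;  D = -0.527025-0.266778i
d^3_{0,1}: k∈[1..3] ⇒ +0.001149 -0.080802 +0.631251 = +0.551598;  D = +0.548865+0.054840i
d^3_{1,1}: k∈[0..2] ⇒ +0.000069 -0.012848 +0.225845 = +0.213065;  D = -0.205379+0.056713i
d^3_{2,1}: k∈[0..1] ⇒ -0.001049 +0.049174 = +0.048125;  D = +0.038646-0.028680i
d^3_{3,1}: single k=0 term ⇒ +0.006220;  D = -0.003322+0.005259i
Y_3^{m'}(θ=1.9473,φ=1.8386) and Σ D·Y over m':
  (-0.0519-0.1362i)·(+0.2415+0.2330i)  (-0.3527-0.3916i)·(+0.2795-0.1658i)  (-0.5270-0.2668i)·(+0.0258+0.0939i)  (+0.5489+0.0548i)·(+0.3189+0.0000i)  (-0.2054+0.0567i)·(-0.0258+0.0939i)  (+0.0386-0.0287i)·(+0.2795+0.1658i)  (-0.0033+0.0053i)·(-0.2415+0.2330i)
Y_3^1(R⁻¹ n̂) = +0.057263-0.159231i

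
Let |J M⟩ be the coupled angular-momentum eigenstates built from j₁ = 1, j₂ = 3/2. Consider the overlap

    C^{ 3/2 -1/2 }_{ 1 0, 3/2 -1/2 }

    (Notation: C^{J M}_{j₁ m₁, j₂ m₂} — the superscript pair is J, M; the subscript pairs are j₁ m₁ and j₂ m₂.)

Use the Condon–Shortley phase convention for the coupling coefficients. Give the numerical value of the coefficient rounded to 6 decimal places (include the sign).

+0.258199

j₁+j₂−J=1  J+j₁−j₂=1  J−j₁+j₂=2  j₁+j₂+J+1=5
(j₁±m₁, j₂±m₂, J±M) = (1,1,1,2,1,2)
P² = 4/15
sum k=0..1:
  [0] +1/1 = 1
  [1] −1/2 = -1/2
S = 1/2
C² = P²·S² = 1/15 ; C = +0.258199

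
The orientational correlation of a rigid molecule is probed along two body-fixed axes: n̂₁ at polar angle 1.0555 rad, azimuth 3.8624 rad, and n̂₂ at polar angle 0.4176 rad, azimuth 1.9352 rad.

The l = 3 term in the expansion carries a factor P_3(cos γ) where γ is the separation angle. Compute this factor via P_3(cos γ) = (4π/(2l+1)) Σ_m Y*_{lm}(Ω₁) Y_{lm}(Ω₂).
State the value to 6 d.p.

-0.403305

Addition theorem: P_3(cos γ) = (4π/7) Σ_m Y*_{lm}(Ω₁) Y_{lm}(Ω₂), m = −3…3:
  [-3]  conj(Y_{3,-3})(Ω₁) = 0.15330 - 0.22816j ; Y_{3,-3}(Ω₂) = 0.02472 + 0.01279j ; Δ = 0.00671 - 0.00368j
  [-2]  conj(Y_{3,-2})(Ω₁) = 0.04912 + 0.37815j ; Y_{3,-2}(Ω₂) = -0.11462 + 0.10233j ; Δ = -0.04433 - 0.03832j
  [-1]  conj(Y_{3,-1})(Ω₁) = -0.04526 - 0.03976j ; Y_{3,-1}(Ω₂) = -0.14843 - 0.38914j ; Δ = -0.00875 + 0.02351j
  [+0]  conj(Y_{3,0})(Ω₁) = -0.32840 + 0.00000j ; Y_{3,0}(Ω₂) = 0.40168 + 0.00000j ; Δ = -0.13191 + 0.00000j
  [+1]  conj(Y_{3,1})(Ω₁) = 0.04526 - 0.03976j ; Y_{3,1}(Ω₂) = 0.14843 - 0.38914j ; Δ = -0.00875 - 0.02351j
  [+2]  conj(Y_{3,2})(Ω₁) = 0.04912 - 0.37815j ; Y_{3,2}(Ω₂) = -0.11462 - 0.10233j ; Δ = -0.04433 + 0.03832j
  [+3]  conj(Y_{3,3})(Ω₁) = -0.15330 - 0.22816j ; Y_{3,3}(Ω₂) = -0.02472 + 0.01279j ; Δ = 0.00671 + 0.00368j
Σ over m = -0.22466 + 0.00000j; ×(4π/7) → -0.40330 + 0.00000j. Real part: -0.403305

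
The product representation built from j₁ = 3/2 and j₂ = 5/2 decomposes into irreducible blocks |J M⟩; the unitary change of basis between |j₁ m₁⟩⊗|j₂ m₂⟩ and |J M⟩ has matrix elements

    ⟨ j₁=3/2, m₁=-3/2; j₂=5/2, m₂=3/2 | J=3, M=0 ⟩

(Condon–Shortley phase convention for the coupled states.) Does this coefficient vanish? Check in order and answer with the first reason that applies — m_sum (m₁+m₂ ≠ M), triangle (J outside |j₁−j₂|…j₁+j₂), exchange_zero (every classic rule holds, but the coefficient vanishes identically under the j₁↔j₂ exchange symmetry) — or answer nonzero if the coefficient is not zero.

nonzero

m-sum: m₁+m₂ = -3/2+3/2 = 0, M = 0  ✓
triangle: |j₁−j₂| = 1 ≤ J = 3 ≤ j₁+j₂ = 4  ✓
exchange: j₁≠j₂ or m₁≠m₂ — the exchange symmetry imposes no constraint here
value check: CG = −√(3/10) = -0.547723 ≠ 0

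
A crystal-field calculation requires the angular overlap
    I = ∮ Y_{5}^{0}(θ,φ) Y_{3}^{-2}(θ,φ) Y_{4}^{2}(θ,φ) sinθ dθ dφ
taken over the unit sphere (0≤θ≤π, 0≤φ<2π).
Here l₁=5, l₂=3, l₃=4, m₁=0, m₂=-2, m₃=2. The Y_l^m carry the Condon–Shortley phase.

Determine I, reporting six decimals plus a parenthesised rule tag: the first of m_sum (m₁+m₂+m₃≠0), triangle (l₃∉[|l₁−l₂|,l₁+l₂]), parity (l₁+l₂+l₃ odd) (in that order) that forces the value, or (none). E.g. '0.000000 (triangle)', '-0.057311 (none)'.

-0.171327 (none)

m-sum 0 ✓  L=12 even ✓  2≤4≤8 ✓
Π(2lᵢ+1) = 11×7×9 = 693
triangle coeff Δ(5,3,4) = 1/180180
Σ_t [1,3]: t=1:−1/576 t=2:+1/144 t=3:−1/576 = 1/288
(3j)²=20/1001 [(5 3 4; 0 0 0)], sign=+1
Σ_t [0,1]: t=0:+1/2880 t=1:−1/576 = -1/720
(3j)²=80/3003 [(5 3 4; 0 -2 2)], sign=-1
⇒ 4πI² = 4800/13013
I = (-1)√(4800/13013/(4π)) = -0.17132746
No selection rule forces the value: the integral is nonzero (none).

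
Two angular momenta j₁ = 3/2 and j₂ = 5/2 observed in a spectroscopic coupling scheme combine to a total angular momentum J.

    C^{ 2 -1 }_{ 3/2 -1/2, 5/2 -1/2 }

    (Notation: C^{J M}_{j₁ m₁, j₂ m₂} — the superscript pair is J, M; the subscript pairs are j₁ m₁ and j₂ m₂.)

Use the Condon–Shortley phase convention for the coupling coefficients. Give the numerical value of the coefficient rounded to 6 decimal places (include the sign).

√[5·2!1!3!/7! · 1!2!2!3!1!3!] = √(12/7)
  +(−1)^1/∏(1,1,1,1,0,2)! = -1/2  (running -1/2)
  +(−1)^2/∏(2,0,0,0,1,3)! = 1/12  (running -5/12)
⟨..|..⟩ = √(12/7)·(-5/12) = -0.545545

-0.545545  (= −√(25/84))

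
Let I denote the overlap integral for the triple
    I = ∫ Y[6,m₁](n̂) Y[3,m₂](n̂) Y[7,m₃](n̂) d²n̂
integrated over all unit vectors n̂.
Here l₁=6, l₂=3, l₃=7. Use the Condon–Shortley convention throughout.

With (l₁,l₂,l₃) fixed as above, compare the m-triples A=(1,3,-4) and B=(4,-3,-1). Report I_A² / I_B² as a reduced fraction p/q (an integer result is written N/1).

l's match ⇒ only the (l;m) 3-j factors differ between A and B.
A: triangle coeff Δ(6,3,7) = 1/2042040; Σ_t [2,2]: t=2:+1/1451520 = 1/1451520; (3j)²=75/3094 [(6 3 7; 1 3 -4)], sign=-1
B: triangle coeff Δ(6,3,7) = 1/2042040; Σ_t [0,0]: t=0:+1/3870720 = 1/3870720; (3j)²=675/136136 [(6 3 7; 4 -3 -1)], sign=+1
I_A²/I_B² = (75/3094)/(675/136136) = 44/9

44/9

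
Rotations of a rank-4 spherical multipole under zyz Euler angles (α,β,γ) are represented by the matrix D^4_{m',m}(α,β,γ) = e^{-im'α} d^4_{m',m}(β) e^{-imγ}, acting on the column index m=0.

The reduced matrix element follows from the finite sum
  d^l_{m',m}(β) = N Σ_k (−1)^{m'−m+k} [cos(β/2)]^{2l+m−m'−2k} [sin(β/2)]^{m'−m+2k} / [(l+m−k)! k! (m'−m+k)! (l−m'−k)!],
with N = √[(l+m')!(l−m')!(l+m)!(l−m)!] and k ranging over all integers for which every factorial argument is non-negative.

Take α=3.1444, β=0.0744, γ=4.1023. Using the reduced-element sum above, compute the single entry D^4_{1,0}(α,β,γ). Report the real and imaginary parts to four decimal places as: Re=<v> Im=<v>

First d^4_{1,0}(β=0.0744), then the phase factors e^{-i(1)α} and e^{-i(0)γ}:
Half-angle: c=0.999308, s=0.037191. N=√(120·6·24·24)=643.987578
Admissible k: 0..3 (factorial args all ≥0)
  k=0: (−1)^1·643.9876/(144)·0.9993^7·0.0372^1 = -0.165521
  k=1: (−1)^2·643.9876/(24)·0.9993^5·0.0372^3 = +0.001376
  k=2: (−1)^3·643.9876/(24)·0.9993^3·0.0372^5 = -0.000002
  k=3: (−1)^4·643.9876/(144)·0.9993^1·0.0372^7 = +0.000000
d^4_{1,0}(0.0744) = -0.165521 +0.001376 -0.000002 +0.000000 = -0.164148
Attach z-rotation phases: D = e^{-i(1)(3.1444)}·(-0.164148)·e^{-i(0)(4.1023)} = +0.164147-0.000461i

Re=0.1641 Im=-0.0005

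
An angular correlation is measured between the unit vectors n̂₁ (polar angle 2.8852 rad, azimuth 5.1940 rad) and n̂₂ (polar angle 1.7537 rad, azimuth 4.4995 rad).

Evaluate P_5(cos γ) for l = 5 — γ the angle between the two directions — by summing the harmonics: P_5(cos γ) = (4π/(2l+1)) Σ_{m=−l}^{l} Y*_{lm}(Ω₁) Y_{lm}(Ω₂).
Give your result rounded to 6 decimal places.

0.307519

Summing Y*_{l m}(θ₁,φ₁)·Y_{l m}(θ₂,φ₂) over m ∈ [−5, 5]; prefactor 4π/(2·5+1) = 1.142397:
  term(m=-5) = -0.00020 - 0.00007j   from Y*(Ω₁)=0.00033 + 0.00036j, Y(Ω₂)=-0.37315 + 0.20694j
  term(m=-4) = -0.00137 + 0.00052j   from Y*(Ω₁)=0.00204 - 0.00550j, Y(Ω₂)=-0.16443 - 0.18776j
  term(m=-3) = 0.00474 - 0.00843j   from Y*(Ω₁)=-0.04154 + 0.00526j, Y(Ω₂)=-0.13770 + 0.18546j
  term(m=-2) = -0.00925 - 0.05031j   from Y*(Ω₁)=0.10876 + 0.15642j, Y(Ω₂)=-0.24451 - 0.11089j
  term(m=-1) = 0.06917 + 0.05761j   from Y*(Ω₁)=0.23650 - 0.45249j, Y(Ω₂)=-0.03725 + 0.17233j
  term(m=+0) = 0.14299 + 0.00000j   from Y*(Ω₁)=-0.52709 + 0.00000j, Y(Ω₂)=-0.27128 + 0.00000j
  term(m=+1) = 0.06917 - 0.05761j   from Y*(Ω₁)=-0.23650 - 0.45249j, Y(Ω₂)=0.03725 + 0.17233j
  term(m=+2) = -0.00925 + 0.05031j   from Y*(Ω₁)=0.10876 - 0.15642j, Y(Ω₂)=-0.24451 + 0.11089j
  term(m=+3) = 0.00474 + 0.00843j   from Y*(Ω₁)=0.04154 + 0.00526j, Y(Ω₂)=0.13770 + 0.18546j
  term(m=+4) = -0.00137 - 0.00052j   from Y*(Ω₁)=0.00204 + 0.00550j, Y(Ω₂)=-0.16443 + 0.18776j
  term(m=+5) = -0.00020 + 0.00007j   from Y*(Ω₁)=-0.00033 + 0.00036j, Y(Ω₂)=0.37315 + 0.20694j
Accumulated sum 0.26919 + 0.00000j; after 4π/(2l+1) scaling, 0.30752 + 0.00000j ⇒ P_5 = 0.307519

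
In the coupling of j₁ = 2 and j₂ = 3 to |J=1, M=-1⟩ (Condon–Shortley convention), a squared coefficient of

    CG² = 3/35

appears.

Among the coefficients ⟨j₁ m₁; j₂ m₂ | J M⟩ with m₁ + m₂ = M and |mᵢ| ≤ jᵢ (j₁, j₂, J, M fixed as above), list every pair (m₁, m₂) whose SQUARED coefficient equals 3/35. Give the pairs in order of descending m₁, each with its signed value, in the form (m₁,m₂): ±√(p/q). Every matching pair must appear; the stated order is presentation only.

(-1,0): −√(3/35)

Admissible pairs with m₁+m₂ = M = -1: (-2,1), (-1,0), (0,-1), (1,-2), (2,-3)
  (m₁,m₂)=(2,-3): CG² = 3/7, CG = +√(3/7)
  (m₁,m₂)=(1,-2): CG² = 2/7, CG = −√(2/7)
  (m₁,m₂)=(0,-1): CG² = 6/35, CG = +√(6/35)
  (m₁,m₂)=(-1,0): CG² = 3/35, CG = −√(3/35)   ← matches the target
  (m₁,m₂)=(-2,1): CG² = 1/35, CG = +√(1/35)
Pairs with CG² = 3/35: (-1,0): −√(3/35)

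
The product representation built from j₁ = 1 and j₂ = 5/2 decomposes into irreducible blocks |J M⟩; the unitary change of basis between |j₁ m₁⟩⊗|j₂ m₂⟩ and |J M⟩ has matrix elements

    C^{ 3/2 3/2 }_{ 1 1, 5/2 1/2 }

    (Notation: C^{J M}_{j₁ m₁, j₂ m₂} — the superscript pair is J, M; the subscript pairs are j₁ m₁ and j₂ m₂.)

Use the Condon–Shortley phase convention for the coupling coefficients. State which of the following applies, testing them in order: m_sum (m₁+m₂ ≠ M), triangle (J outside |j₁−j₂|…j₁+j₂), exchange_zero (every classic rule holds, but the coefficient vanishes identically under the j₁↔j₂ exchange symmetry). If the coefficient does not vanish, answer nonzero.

nonzero

m-sum: m₁+m₂ = 1+1/2 = 3/2, M = 3/2  ✓
triangle: |j₁−j₂| = 3/2 ≤ J = 3/2 ≤ j₁+j₂ = 7/2  ✓
exchange: j₁≠j₂ or m₁≠m₂ — the exchange symmetry imposes no constraint here
value check: CG = +√(1/15) = +0.258199 ≠ 0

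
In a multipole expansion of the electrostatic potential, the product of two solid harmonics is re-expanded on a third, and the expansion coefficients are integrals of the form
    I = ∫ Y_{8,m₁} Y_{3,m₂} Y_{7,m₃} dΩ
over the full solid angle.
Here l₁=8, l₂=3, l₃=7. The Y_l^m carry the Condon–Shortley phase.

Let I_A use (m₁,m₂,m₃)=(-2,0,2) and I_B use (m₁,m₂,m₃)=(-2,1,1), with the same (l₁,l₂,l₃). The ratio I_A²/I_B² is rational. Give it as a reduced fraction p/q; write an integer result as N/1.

1849/2738

Same 8,3,7: normalisation and zero-m 3j drop out of the ratio.
A: Δ: 4! 12! 2! / 19! → 1/5290740; sum: t=1:−1/26127360 t=2:+1/3870720 t=3:−1/7257600 = 43/522547200; 3j²(8 3 7; -2 0 2) = Δ·Π!·Σ² = 1849/352716  (sign -1)
B: Δ: 4! 12! 2! / 19! → 1/5290740; sum: t=2:+1/7741440 t=3:−1/3628800 t=4:+1/24883200 = -37/348364800; 3j²(8 3 7; -2 1 1) = Δ·Π!·Σ² = 1369/176358  (sign -1)
I_A²/I_B² = (1849/352716)/(1369/176358) = 1849/2738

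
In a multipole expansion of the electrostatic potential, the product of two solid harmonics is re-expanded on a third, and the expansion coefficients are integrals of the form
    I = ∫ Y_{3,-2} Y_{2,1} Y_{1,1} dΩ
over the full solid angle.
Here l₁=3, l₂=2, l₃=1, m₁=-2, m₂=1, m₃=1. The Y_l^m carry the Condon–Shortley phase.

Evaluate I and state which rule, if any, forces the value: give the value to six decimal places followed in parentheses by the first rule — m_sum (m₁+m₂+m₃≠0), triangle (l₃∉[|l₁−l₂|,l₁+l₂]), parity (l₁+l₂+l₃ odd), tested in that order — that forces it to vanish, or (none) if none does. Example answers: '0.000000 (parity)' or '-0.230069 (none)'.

m-sum 0 ✓  L=6 even ✓  1≤1≤5 ✓
Π(2lᵢ+1) = 7×5×3 = 105
triangle coeff Δ(3,2,1) = 1/105
Σ_t [2,2]: t=2:+1/4 = 1/4
(3j)²=3/35 [(3 2 1; 0 0 0)], sign=-1
Σ_t [3,3]: t=3:−1/12 = -1/12
(3j)²=2/21 [(3 2 1; -2 1 1)], sign=-1
⇒ 4πI² = 6/7
I = (+1)√(6/7/(4π)) = 0.26116903
No selection rule forces the value: the integral is nonzero (none).

0.261169 (none)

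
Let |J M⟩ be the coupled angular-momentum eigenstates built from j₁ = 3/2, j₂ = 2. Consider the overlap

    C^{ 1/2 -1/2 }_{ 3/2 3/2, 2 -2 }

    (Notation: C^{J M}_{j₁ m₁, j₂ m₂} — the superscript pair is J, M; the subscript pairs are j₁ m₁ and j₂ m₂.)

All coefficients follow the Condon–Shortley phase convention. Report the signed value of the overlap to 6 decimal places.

j₁+j₂−J=3  J+j₁−j₂=0  J−j₁+j₂=1  j₁+j₂+J+1=5
(j₁±m₁, j₂±m₂, J±M) = (3,0,0,4,0,1)
P² = 72/5
sum k=0..0:
  [0] +1/6 = 1/6
S = 1/6
C² = P²·S² = 2/5 ; C = +0.632456

+√(2/5) ≈ +0.632456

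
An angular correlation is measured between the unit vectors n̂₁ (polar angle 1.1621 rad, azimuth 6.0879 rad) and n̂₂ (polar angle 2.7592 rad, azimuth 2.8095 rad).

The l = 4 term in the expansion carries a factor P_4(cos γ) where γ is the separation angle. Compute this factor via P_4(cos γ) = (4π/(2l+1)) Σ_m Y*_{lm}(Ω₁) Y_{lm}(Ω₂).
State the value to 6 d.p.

-0.405525

Summing Y*_{l m}(θ₁,φ₁)·Y_{l m}(θ₂,φ₂) over m ∈ [−4, 4]; prefactor 4π/(2·4+1) = 1.396263:
  [-4]  conj(Y_{4,-4})(Ω₁) = 0.22282 - 0.22093j ; Y_{4,-4}(Ω₂) = 0.00206 + 0.00833j ; Δ = 0.00230 + 0.00140j
  [-3]  conj(Y_{4,-3})(Ω₁) = 0.32027 - 0.21252j ; Y_{4,-3}(Ω₂) = 0.03279 + 0.05065j ; Δ = 0.02126 + 0.00925j
  [-2]  conj(Y_{4,-2})(Ω₁) = 0.02750 - 0.01132j ; Y_{4,-2}(Ω₂) = 0.18431 + 0.14428j ; Δ = 0.00670 + 0.00188j
  [-1]  conj(Y_{4,-1})(Ω₁) = -0.32063 + 0.06342j ; Y_{4,-1}(Ω₂) = 0.46842 + 0.16154j ; Δ = -0.16043 - 0.02209j
  [+0]  conj(Y_{4,0})(Ω₁) = -0.09151 + 0.00000j ; Y_{4,0}(Ω₂) = 0.32890 + 0.00000j ; Δ = -0.03010 + 0.00000j
  [+1]  conj(Y_{4,1})(Ω₁) = 0.32063 + 0.06342j ; Y_{4,1}(Ω₂) = -0.46842 + 0.16154j ; Δ = -0.16043 + 0.02209j
  [+2]  conj(Y_{4,2})(Ω₁) = 0.02750 + 0.01132j ; Y_{4,2}(Ω₂) = 0.18431 - 0.14428j ; Δ = 0.00670 - 0.00188j
  [+3]  conj(Y_{4,3})(Ω₁) = -0.32027 - 0.21252j ; Y_{4,3}(Ω₂) = -0.03279 + 0.05065j ; Δ = 0.02126 - 0.00925j
  [+4]  conj(Y_{4,4})(Ω₁) = 0.22282 + 0.22093j ; Y_{4,4}(Ω₂) = 0.00206 - 0.00833j ; Δ = 0.00230 - 0.00140j
Accumulated sum -0.29044 + 0.00000j; after 4π/(2l+1) scaling, -0.40552 + 0.00000j ⇒ P_4 = -0.405525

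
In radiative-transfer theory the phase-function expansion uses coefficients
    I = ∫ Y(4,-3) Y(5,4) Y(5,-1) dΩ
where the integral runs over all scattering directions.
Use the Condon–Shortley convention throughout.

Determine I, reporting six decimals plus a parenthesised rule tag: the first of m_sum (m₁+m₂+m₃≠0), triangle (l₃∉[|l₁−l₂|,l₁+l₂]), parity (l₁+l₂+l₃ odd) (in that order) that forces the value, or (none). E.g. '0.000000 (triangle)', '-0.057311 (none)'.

m-sum 0 ✓  L=14 even ✓  1≤5≤9 ✓
Π(2lᵢ+1) = 9×11×11 = 1089
triangle coeff Δ(4,5,5) = 1/3153150
Σ_t [0,4]: t=0:+1/69120 t=1:−1/1728 t=2:+1/576 t=3:−1/1728 t=4:+1/69120 = 7/11520
(3j)²=2/143 [(4 5 5; 0 0 0)], sign=-1
Σ_t [3,4]: t=3:−1/103680 t=4:+1/17280 = 1/20736
(3j)²=10/429 [(4 5 5; -3 4 -1)], sign=+1
⇒ 4πI² = 60/169
I = (-1)√(60/169/(4π)) = -0.16808437
No selection rule forces the value: the integral is nonzero (none).

-0.168084 (none)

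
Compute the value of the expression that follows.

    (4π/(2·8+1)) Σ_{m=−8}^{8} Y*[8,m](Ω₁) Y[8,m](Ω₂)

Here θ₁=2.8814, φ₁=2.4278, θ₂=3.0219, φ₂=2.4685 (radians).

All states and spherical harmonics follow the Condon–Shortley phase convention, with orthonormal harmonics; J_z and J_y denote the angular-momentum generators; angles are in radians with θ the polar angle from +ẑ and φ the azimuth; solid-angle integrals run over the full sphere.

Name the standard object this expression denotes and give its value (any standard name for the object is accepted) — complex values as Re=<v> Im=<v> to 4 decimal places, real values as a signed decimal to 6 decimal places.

Legendre polynomial (addition theorem), +0.673995

This sum is the spherical-harmonic addition theorem: it equals the Legendre polynomial P_l(cos γ) of the angle γ between the two directions.
Term-by-term m-sum for l=8 (normalisation 4π/17 = 0.739198):
  term(m=-8) = +0.000000-0.000000i   from Y*(Ω₁)=+0.000008+0.000005i, Y(Ω₂)=+0.000000-0.000000i
  term(m=-7) = +0.000000-0.000000i   from Y*(Ω₁)=+0.000042+0.000143i, Y(Ω₂)=-0.000000-0.000001i
  term(m=-6) = +0.000000-0.000000i   from Y*(Ω₁)=-0.000591+0.001291i, Y(Ω₂)=-0.000009-0.000012i
  term(m=-5) = +0.000002-0.000000i   from Y*(Ω₁)=-0.008871+0.004040i, Y(Ω₂)=-0.000225-0.000051i
  term(m=-4) = +0.000129-0.000021i   from Y*(Ω₁)=-0.047482-0.013984i, Y(Ω₂)=-0.002387+0.001151i
  term(m=-3) = +0.004093-0.000502i   from Y*(Ω₁)=-0.098814-0.153966i, Y(Ω₂)=-0.009773+0.020311i
  term(m=-2) = +0.062346-0.005086i   from Y*(Ω₁)=+0.065698-0.455612i, Y(Ω₂)=+0.030266+0.132477i
  term(m=-1) = +0.336106-0.013687i   from Y*(Ω₁)=+0.490573-0.424907i, Y(Ω₂)=+0.405263+0.323117i
  term(m=+0) = +0.106438+0.000000i   from Y*(Ω₁)=+0.120705-0.000000i, Y(Ω₂)=+0.881799+0.000000i
  term(m=+1) = +0.336106+0.013687i   from Y*(Ω₁)=-0.490573-0.424907i, Y(Ω₂)=-0.405263+0.323117i
  term(m=+2) = +0.062346+0.005086i   from Y*(Ω₁)=+0.065698+0.455612i, Y(Ω₂)=+0.030266-0.132477i
  term(m=+3) = +0.004093+0.000502i   from Y*(Ω₁)=+0.098814-0.153966i, Y(Ω₂)=+0.009773+0.020311i
  term(m=+4) = +0.000129+0.000021i   from Y*(Ω₁)=-0.047482+0.013984i, Y(Ω₂)=-0.002387-0.001151i
  term(m=+5) = +0.000002+0.000000i   from Y*(Ω₁)=+0.008871+0.004040i, Y(Ω₂)=+0.000225-0.000051i
  term(m=+6) = +0.000000+0.000000i   from Y*(Ω₁)=-0.000591-0.001291i, Y(Ω₂)=-0.000009+0.000012i
  term(m=+7) = +0.000000+0.000000i   from Y*(Ω₁)=-0.000042+0.000143i, Y(Ω₂)=+0.000000-0.000001i
  term(m=+8) = +0.000000+0.000000i   from Y*(Ω₁)=+0.000008-0.000005i, Y(Ω₂)=+0.000000+0.000000i
Accumulated sum +0.911792-0.000000i; after 4π/(2l+1) scaling, +0.673995-0.000000i ⇒ P_8 = 0.673995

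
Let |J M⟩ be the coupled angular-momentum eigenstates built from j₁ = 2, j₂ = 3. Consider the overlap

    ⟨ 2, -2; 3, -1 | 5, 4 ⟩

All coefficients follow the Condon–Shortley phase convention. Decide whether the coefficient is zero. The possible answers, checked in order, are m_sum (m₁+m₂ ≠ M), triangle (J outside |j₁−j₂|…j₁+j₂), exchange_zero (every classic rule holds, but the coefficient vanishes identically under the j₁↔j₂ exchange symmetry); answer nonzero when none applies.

m_sum

m-sum: m₁+m₂ = -2+(-1) = -3, M = 4  ✗ ⇒ coefficient is 0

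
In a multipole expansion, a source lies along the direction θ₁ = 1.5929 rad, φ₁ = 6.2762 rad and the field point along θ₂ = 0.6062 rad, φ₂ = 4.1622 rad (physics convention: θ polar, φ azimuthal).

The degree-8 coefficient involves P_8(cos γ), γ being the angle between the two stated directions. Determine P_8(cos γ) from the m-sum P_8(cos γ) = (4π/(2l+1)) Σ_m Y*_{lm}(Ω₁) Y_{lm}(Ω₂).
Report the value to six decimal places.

-0.254460

Term-by-term m-sum for l=8 (normalisation 4π/17 = 0.739198):
  m=-8: Y*=0.51362 - 0.02873j  Y=-0.00175 - 0.00545j  product -0.00106 - 0.00275j
  m=-7: Y*=-0.04544 + 0.00222j  Y=-0.02152 + 0.02505j  product 0.00092 - 0.00119j
  m=-6: Y*=-0.37278 + 0.01563j  Y=0.11607 + 0.01868j  product -0.04356 - 0.00515j
  m=-5: Y*=0.05369 - 0.00188j  Y=-0.10894 - 0.26454j  product -0.00634 - 0.01400j
  m=-4: Y*=0.33354 - 0.00932j  Y=-0.27488 + 0.37704j  product -0.08817 + 0.12832j
  m=-3: Y*=-0.05762 + 0.00121j  Y=0.42741 + 0.03417j  product -0.02467 - 0.00145j
  m=-2: Y*=-0.31717 + 0.00443j  Y=-0.00539 - 0.01060j  product 0.00176 + 0.00334j
  m=-1: Y*=0.05931 - 0.00041j  Y=0.21340 - 0.34792j  product 0.01251 - 0.02072j
  m=+0: Y*=0.31246 + 0.00000j  Y=-0.15048 + 0.00000j  product -0.04702 + 0.00000j
  m=+1: Y*=-0.05931 - 0.00041j  Y=-0.21340 - 0.34792j  product 0.01251 + 0.02072j
  m=+2: Y*=-0.31717 - 0.00443j  Y=-0.00539 + 0.01060j  product 0.00176 - 0.00334j
  m=+3: Y*=0.05762 + 0.00121j  Y=-0.42741 + 0.03417j  product -0.02467 + 0.00145j
  m=+4: Y*=0.33354 + 0.00932j  Y=-0.27488 - 0.37704j  product -0.08817 - 0.12832j
  m=+5: Y*=-0.05369 - 0.00188j  Y=0.10894 - 0.26454j  product -0.00634 + 0.01400j
  m=+6: Y*=-0.37278 - 0.01563j  Y=0.11607 - 0.01868j  product -0.04356 + 0.00515j
  m=+7: Y*=0.04544 + 0.00222j  Y=0.02152 + 0.02505j  product 0.00092 + 0.00119j
  m=+8: Y*=0.51362 + 0.02873j  Y=-0.00175 + 0.00545j  product -0.00106 + 0.00275j
Σ over m = -0.34424 + 0.00000j; ×(4π/17) → -0.25446 + 0.00000j. Real part: -0.254460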